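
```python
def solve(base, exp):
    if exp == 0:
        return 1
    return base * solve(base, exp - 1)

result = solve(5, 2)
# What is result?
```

solve(5, 2) = 5 * 5 = 25

Answer: 25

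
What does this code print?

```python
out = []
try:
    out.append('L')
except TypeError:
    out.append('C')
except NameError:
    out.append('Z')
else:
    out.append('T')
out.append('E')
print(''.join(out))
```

Execution trace: 'L' (try body, no exception) → 'T' (else) → 'E' (after the try/except). Output: LTE

Answer: LTE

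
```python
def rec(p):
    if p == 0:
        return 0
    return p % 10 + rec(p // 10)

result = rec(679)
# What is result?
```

Sum of digits of 679: 9 + 7 + 6 = 22

Answer: 22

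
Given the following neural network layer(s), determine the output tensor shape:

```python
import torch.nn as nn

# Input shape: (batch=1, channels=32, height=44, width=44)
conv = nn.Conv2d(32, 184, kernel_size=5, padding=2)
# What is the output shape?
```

Input: (1, 32, 44, 44) -> Output: (1, 184, 44, 44)

Answer: (1, 184, 44, 44)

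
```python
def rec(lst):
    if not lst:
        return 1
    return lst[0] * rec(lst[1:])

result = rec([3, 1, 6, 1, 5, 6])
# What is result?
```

Product over [3, 1, 6, 1, 5, 6] = 3 * 1 * 6 * 1 * 5 * 6 = 540

Answer: 540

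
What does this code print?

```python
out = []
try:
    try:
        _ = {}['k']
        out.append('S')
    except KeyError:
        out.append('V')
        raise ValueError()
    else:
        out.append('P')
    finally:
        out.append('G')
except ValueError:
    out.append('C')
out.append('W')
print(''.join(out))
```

Execution trace: 'V' (inner except KeyError) → 'G' (inner finally) → 'C' (outer except ValueError) → 'W' (after the try/except). Output: VGCW

Answer: VGCW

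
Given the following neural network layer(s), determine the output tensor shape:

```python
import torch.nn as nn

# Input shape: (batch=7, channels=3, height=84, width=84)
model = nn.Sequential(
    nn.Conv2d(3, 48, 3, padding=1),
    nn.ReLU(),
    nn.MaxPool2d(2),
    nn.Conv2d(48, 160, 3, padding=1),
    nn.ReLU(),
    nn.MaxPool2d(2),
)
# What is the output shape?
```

Input: (7, 3, 84, 84) -> after first Conv2d: (7, 48, 84, 84) -> after first MaxPool2d: (7, 48, 42, 42) -> after second Conv2d: (7, 160, 42, 42) -> Output: (7, 160, 21, 21)

Answer: (7, 160, 21, 21)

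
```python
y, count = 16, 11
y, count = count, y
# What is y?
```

Trace:
`y, count = 16, 11` → y = 16; count = 11
`y, count = count, y` → y = 11; count = 16
So y = 11

Answer: 11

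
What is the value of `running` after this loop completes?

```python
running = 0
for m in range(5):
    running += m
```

Sum of 0 to 4 = 10
`running` takes the values: 0 → 1 → 3 → 6 → 10

Answer: 10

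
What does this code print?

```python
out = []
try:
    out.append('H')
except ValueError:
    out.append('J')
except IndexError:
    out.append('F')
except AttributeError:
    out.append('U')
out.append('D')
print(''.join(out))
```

Execution trace: 'H' (try body, no exception) → 'D' (after the try/except). Output: HD

Answer: HD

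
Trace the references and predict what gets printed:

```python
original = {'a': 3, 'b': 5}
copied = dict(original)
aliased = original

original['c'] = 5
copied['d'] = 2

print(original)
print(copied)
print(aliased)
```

Key concept: dict() creates copy, assignment creates alias.
Step by step:
`original = {'a': 3, 'b': 5}` → original = {'a': 3, 'b': 5}
`copied = dict(original)` → copied = {'a': 3, 'b': 5}
`aliased = original` → aliased = {'a': 3, 'b': 5} (same object as original)
`original['c'] = 5` → original = {'a': 3, 'b': 5, 'c': 5} (same object as aliased); aliased = {'a': 3, 'b': 5, 'c': 5} (same object as original)
`copied['d'] = 2` → copied = {'a': 3, 'b': 5, 'd': 2}
`print(original)` → prints {'a': 3, 'b': 5, 'c': 5}
`print(copied)` → prints {'a': 3, 'b': 5, 'd': 2}
`print(aliased)` → prints {'a': 3, 'b': 5, 'c': 5}

Answer:
{'a': 3, 'b': 5, 'c': 5}
{'a': 3, 'b': 5, 'd': 2}
{'a': 3, 'b': 5, 'c': 5}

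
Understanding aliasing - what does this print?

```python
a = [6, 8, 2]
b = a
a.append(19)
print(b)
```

Key concept: basic list aliasing.
Step by step:
`a = [6, 8, 2]` → a = [6, 8, 2]
`b = a` → b = [6, 8, 2] (same object as a)
`a.append(19)` → a = [6, 8, 2, 19] (same object as b); b = [6, 8, 2, 19] (same object as a)
`print(b)` → prints [6, 8, 2, 19]

Answer: [6, 8, 2, 19]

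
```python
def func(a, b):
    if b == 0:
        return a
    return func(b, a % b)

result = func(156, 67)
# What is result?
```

func(156, 67) -> func(67, 22) -> func(22, 1) -> func(1, 0) -> 1

Answer: 1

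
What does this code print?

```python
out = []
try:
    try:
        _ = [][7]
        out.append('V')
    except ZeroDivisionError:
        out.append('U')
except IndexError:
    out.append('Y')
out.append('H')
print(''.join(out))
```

Execution trace: 'Y' (outer except IndexError) → 'H' (after the try/except). Output: YH

Answer: YH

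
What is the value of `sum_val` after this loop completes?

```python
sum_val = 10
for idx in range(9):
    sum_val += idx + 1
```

Start at 10, add 1 to 9 = 55
`sum_val` takes the values: 10 → 11 → 13 → 16 → 20 → 25 → 31 → 38 → 46 → 55

Answer: 55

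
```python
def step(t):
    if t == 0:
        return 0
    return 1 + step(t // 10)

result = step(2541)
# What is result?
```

Count of digits of 2541: 4

Answer: 4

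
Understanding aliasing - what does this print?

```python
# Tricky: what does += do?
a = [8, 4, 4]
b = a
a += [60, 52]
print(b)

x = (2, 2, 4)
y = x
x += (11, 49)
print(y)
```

Key concept: += behavior differs for mutable vs immutable.
Step by step:
`a = [8, 4, 4]` → a = [8, 4, 4]
`b = a` → b = [8, 4, 4] (same object as a)
`a += [60, 52]` → a = [8, 4, 4, 60, 52] (same object as b); b = [8, 4, 4, 60, 52] (same object as a)
`print(b)` → prints [8, 4, 4, 60, 52]
`x = (2, 2, 4)` → x = (2, 2, 4)
`y = x` → y = (2, 2, 4)
`x += (11, 49)` → x = (2, 2, 4, 11, 49)
`print(y)` → prints (2, 2, 4)

Answer:
[8, 4, 4, 60, 52]
(2, 2, 4)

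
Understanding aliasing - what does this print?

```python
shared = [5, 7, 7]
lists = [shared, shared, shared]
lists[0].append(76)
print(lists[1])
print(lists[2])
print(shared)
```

Key concept: list of same reference.
Step by step:
`shared = [5, 7, 7]` → shared = [5, 7, 7]
`lists = [shared, shared, shared]` → lists = [[5, 7, 7], [5, 7, 7], [5, 7, 7]]
`lists[0].append(76)` → shared = [5, 7, 7, 76]; lists = [[5, 7, 7, 76], [5, 7, 7, 76], [5, 7, 7, 76]]
`print(lists[1])` → prints [5, 7, 7, 76]
`print(lists[2])` → prints [5, 7, 7, 76]
`print(shared)` → prints [5, 7, 7, 76]

Answer:
[5, 7, 7, 76]
[5, 7, 7, 76]
[5, 7, 7, 76]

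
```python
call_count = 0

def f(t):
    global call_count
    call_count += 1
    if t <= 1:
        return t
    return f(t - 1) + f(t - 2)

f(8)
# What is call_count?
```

Calls(t) = 1 + Calls(t-1) + Calls(t-2); Calls(0)=Calls(1)=1. For t=8 this gives 67.

Answer: 67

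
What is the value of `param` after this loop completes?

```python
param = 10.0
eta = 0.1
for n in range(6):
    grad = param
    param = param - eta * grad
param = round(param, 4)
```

Gradient descent: w = 10.0 * (1 - 0.1)^6
`param` takes the values: 10.0 → 9.0 → 8.1 → 7.29 → 6.561 → 5.9049 → 5.31441 → 5.3144

Answer: 5.3144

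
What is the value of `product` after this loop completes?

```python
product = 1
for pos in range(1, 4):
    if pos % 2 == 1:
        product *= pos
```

Product of odd numbers 1 to 3
`product` takes the values: 1 → 3

Answer: 3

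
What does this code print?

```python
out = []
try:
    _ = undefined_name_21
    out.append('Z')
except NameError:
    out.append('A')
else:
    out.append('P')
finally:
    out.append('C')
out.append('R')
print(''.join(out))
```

Execution trace: 'A' (except NameError) → 'C' (finally) → 'R' (after the try/except). Output: ACR

Answer: ACR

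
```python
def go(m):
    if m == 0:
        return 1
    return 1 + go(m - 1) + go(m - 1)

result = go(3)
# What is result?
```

go(m) = 1 + 2·go(m-1), go(0)=1. Closed form: (1+1)·2^3 - 1 = 15.

Answer: 15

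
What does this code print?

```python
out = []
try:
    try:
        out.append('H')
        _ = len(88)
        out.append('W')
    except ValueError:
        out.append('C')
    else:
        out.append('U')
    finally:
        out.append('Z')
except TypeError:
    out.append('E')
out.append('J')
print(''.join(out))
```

Execution trace: 'H' (inner try body) → 'Z' (inner finally) → 'E' (outer except TypeError) → 'J' (after the try/except). Output: HZEJ

Answer: HZEJ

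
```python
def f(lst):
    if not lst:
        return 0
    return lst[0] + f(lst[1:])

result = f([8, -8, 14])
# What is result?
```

8 + (-8) + 14 + 0 = 14

Answer: 14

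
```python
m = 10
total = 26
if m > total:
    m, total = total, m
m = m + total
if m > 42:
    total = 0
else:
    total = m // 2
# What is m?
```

Trace:
`m = 10` → m = 10
`total = 26` → total = 26
`if m > total: ...` → m > total is False → no variable changes
`m = m + total` → m = 36
`if m > 42: ...` → m > 42 is False, take else branch → total = 18
So m = 36

Answer: 36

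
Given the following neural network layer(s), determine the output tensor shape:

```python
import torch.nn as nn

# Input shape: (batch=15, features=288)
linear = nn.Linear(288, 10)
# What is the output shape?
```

Input: (15, 288) -> Output: (15, 10)

Answer: (15, 10)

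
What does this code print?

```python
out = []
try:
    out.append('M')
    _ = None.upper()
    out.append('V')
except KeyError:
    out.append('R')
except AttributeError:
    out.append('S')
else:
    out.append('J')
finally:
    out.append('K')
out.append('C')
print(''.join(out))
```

Execution trace: 'M' (try body) → 'S' (except AttributeError) → 'K' (finally) → 'C' (after the try/except). Output: MSKC

Answer: MSKC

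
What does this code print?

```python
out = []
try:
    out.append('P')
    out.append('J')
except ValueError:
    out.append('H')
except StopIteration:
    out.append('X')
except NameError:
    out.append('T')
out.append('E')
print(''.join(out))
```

Execution trace: 'P' (try body) → 'J' (try body, no exception) → 'E' (after the try/except). Output: PJE

Answer: PJE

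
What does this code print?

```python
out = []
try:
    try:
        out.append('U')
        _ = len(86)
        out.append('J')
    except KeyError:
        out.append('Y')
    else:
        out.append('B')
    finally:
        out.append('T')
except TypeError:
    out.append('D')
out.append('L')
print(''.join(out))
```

Execution trace: 'U' (inner try body) → 'T' (inner finally) → 'D' (outer except TypeError) → 'L' (after the try/except). Output: UTDL

Answer: UTDL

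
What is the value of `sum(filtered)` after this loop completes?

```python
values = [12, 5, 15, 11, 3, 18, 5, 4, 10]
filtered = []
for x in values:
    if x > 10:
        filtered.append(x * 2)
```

Sum of doubled values > 10
`filtered` takes the values: [] → [24] → [24, 30] → [24, 30, 22] → [24, 30, 22, 36]
So `sum(filtered)` = 112

Answer: 112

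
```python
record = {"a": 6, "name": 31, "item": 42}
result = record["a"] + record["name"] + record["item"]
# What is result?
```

Trace:
`record = {"a": 6, "name": 31, "item": 42}` → record = {'a': 6, 'name': 31, 'item': 42}
`result = record["a"] + record["name"] + record["item"]` → result = 79
So result = 79

Answer: 79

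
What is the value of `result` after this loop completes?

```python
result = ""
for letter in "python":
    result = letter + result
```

Reverse 'python'
`result` takes the values: "" → "p" → "yp" → "typ" → "htyp" → "ohtyp" → "nohtyp"

Answer: "nohtyp"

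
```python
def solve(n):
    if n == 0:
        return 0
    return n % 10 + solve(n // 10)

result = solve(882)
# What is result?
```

Sum of digits of 882: 2 + 8 + 8 = 18

Answer: 18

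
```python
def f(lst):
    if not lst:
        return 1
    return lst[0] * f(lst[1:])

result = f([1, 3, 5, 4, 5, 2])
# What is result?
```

Product over [1, 3, 5, 4, 5, 2] = 1 * 3 * 5 * 4 * 5 * 2 = 600

Answer: 600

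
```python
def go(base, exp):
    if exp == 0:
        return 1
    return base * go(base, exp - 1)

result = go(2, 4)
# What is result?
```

go(2, 4) = 2 * 2 * 2 * 2 = 16

Answer: 16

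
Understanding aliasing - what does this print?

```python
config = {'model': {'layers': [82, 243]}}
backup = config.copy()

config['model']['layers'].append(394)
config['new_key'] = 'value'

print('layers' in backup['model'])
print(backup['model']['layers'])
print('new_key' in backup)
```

Key concept: shallow copy gotcha with nested dict.
Step by step:
`config = {'model': {'layers': [82, 243]}}` → config = {'model': {'layers': [82, 243]}}
`backup = config.copy()` → backup = {'model': {'layers': [82, 243]}}
`config['model']['layers'].append(394)` → config = {'model': {'layers': [82, 243, 394]}}; backup = {'model': {'layers': [82, 243, 394]}}
`config['new_key'] = 'value'` → config = {'model': {'layers': [82, 243, 394]}, 'new_key': 'value'}
`print('layers' in backup['model'])` → prints True
`print(backup['model']['layers'])` → prints [82, 243, 394]
`print('new_key' in backup)` → prints False

Answer:
True
[82, 243, 394]
False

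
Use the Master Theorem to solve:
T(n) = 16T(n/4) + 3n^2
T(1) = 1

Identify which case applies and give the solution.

a=16, b=4, f(n)=3n^2. log_4(16) = 2. Since c=2 = 2, Case 2 applies: T(n) = Θ(n^log_b(a) · log n) = O(n^2 log n).

Answer: O(n^2 log n) - Case 2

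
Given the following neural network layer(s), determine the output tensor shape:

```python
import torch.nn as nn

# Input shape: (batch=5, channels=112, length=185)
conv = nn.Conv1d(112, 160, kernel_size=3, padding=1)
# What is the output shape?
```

Input: (5, 112, 185) -> Output: (5, 160, 185)

Answer: (5, 160, 185)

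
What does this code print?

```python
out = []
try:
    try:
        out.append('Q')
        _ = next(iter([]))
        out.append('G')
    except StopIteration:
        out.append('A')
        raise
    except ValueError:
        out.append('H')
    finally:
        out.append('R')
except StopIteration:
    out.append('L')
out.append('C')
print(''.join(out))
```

Execution trace: 'Q' (inner try body) → 'A' (inner except StopIteration) → 'R' (inner finally) → 'L' (outer except StopIteration) → 'C' (after the try/except). Output: QARLC

Answer: QARLC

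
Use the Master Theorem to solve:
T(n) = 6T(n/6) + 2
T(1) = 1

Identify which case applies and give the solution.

a=6, b=6, f(n)=2. log_6(6) = 1. Since c=0 < 1, Case 1 applies: T(n) = Θ(n^log_b(a)) = O(n).

Answer: O(n) - Case 1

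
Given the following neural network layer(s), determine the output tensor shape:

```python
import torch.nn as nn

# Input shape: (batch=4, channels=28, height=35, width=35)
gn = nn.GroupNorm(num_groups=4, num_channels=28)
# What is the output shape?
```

Input: (4, 28, 35, 35) -> Output: (4, 28, 35, 35)

Answer: (4, 28, 35, 35)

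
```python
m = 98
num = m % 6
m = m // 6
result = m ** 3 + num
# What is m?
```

Trace:
`m = 98` → m = 98
`num = m % 6` → num = 2
`m = m // 6` → m = 16
`result = m ** 3 + num` → result = 4098
So m = 16

Answer: 16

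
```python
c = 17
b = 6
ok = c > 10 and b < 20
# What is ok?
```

Trace:
`c = 17` → c = 17
`b = 6` → b = 6
`ok = c > 10 and b < 20` → ok = True
So ok = True

Answer: True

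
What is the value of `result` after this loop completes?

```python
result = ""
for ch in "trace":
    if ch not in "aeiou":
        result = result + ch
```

Remove vowels from 'trace'
`result` takes the values: "" → "t" → "tr" → "trc"

Answer: "trc"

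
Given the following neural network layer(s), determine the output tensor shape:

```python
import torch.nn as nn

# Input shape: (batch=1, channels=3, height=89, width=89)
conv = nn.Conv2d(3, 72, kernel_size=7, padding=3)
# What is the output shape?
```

Input: (1, 3, 89, 89) -> Output: (1, 72, 89, 89)

Answer: (1, 72, 89, 89)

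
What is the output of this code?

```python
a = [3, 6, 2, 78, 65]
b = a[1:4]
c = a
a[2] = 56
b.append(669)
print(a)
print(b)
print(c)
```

Key concept: slice vs alias.
Step by step:
`a = [3, 6, 2, 78, 65]` → a = [3, 6, 2, 78, 65]
`b = a[1:4]` → b = [6, 2, 78]
`c = a` → c = [3, 6, 2, 78, 65] (same object as a)
`a[2] = 56` → a = [3, 6, 56, 78, 65] (same object as c); c = [3, 6, 56, 78, 65] (same object as a)
`b.append(669)` → b = [6, 2, 78, 669]
`print(a)` → prints [3, 6, 56, 78, 65]
`print(b)` → prints [6, 2, 78, 669]
`print(c)` → prints [3, 6, 56, 78, 65]

Answer:
[3, 6, 56, 78, 65]
[6, 2, 78, 669]
[3, 6, 56, 78, 65]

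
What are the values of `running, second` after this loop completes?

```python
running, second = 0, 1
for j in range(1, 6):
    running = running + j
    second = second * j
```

Sum and factorial of 1 to 5
`running, second` takes the values: (0, 1) → (1, 1) → (3, 1) → (3, 2) → (6, 2) → (6, 6) → (10, 6) → (10, 24) → (15, 24) → (15, 120)

Answer: 15, 120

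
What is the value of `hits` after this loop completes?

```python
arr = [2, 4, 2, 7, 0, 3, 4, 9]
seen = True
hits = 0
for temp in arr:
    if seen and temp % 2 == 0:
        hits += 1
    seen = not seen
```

Count even values at even positions
`hits` takes the values: 0 → 1 → 2 → 3 → 4

Answer: 4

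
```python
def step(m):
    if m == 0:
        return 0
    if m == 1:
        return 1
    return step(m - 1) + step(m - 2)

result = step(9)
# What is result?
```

Build up from base cases: step(0)=0, step(1)=1, step(2)=1, step(3)=2, step(4)=3, step(5)=5, step(6)=8, ..., step(9)=34

Answer: 34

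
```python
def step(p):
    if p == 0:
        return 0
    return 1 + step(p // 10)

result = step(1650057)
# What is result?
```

Count of digits of 1650057: 7

Answer: 7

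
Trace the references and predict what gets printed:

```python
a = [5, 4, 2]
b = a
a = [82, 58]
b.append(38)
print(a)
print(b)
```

Key concept: rebinding vs mutation: a is rebound to a new list, b still points at the original.
Step by step:
`a = [5, 4, 2]` → a = [5, 4, 2]
`b = a` → b = [5, 4, 2] (same object as a)
`a = [82, 58]` → a = [82, 58]
`b.append(38)` → b = [5, 4, 2, 38]
`print(a)` → prints [82, 58]
`print(b)` → prints [5, 4, 2, 38]

Answer:
[82, 58]
[5, 4, 2, 38]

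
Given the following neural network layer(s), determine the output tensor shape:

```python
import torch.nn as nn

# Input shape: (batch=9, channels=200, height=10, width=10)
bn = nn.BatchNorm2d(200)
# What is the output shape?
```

Input: (9, 200, 10, 10) -> Output: (9, 200, 10, 10)

Answer: (9, 200, 10, 10)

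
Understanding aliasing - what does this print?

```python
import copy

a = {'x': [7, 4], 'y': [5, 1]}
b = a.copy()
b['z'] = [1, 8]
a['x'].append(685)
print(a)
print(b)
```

Key concept: shallow copy of dict with mutable values.
Step by step:
`a = {'x': [7, 4], 'y': [5, 1]}` → a = {'x': [7, 4], 'y': [5, 1]}
`b = a.copy()` → b = {'x': [7, 4], 'y': [5, 1]}
`b['z'] = [1, 8]` → b = {'x': [7, 4], 'y': [5, 1], 'z': [1, 8]}
`a['x'].append(685)` → a = {'x': [7, 4, 685], 'y': [5, 1]}; b = {'x': [7, 4, 685], 'y': [5, 1], 'z': [1, 8]}
`print(a)` → prints {'x': [7, 4, 685], 'y': [5, 1]}
`print(b)` → prints {'x': [7, 4, 685], 'y': [5, 1], 'z': [1, 8]}

Answer:
{'x': [7, 4, 685], 'y': [5, 1]}
{'x': [7, 4, 685], 'y': [5, 1], 'z': [1, 8]}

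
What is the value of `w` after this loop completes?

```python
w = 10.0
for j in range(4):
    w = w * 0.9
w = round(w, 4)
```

Exponential decay: 10.0 * 0.9^4
`w` takes the values: 10.0 → 9.0 → 8.1 → 7.29 → 6.561

Answer: 6.561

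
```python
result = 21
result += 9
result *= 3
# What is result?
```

Trace:
`result = 21` → result = 21
`result += 9` → result = 30
`result *= 3` → result = 90
So result = 90

Answer: 90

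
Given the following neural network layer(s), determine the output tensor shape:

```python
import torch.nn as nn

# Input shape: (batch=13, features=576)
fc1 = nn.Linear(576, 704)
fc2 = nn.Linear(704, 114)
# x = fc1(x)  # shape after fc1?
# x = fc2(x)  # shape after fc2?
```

Input: (13, 576) -> after fc1: (13, 704) -> Output: (13, 114)

Answer: (13, 114)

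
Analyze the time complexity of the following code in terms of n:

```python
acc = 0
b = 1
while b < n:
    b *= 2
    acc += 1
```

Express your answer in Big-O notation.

Each loop level contributes: log n. Multiplying the contributions gives O(log n).

Answer: O(log n)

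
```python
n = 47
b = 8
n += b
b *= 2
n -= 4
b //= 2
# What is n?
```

Trace:
`n = 47` → n = 47
`b = 8` → b = 8
`n += b` → n = 55
`b *= 2` → b = 16
`n -= 4` → n = 51
`b //= 2` → b = 8
So n = 51

Answer: 51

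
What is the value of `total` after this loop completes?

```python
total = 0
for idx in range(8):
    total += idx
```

Sum of 0 to 7 = 28
`total` takes the values: 0 → 1 → 3 → 6 → 10 → 15 → 21 → 28

Answer: 28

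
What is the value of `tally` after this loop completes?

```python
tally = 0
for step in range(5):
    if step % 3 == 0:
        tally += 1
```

Count numbers divisible by 3 in range(5)
`tally` takes the values: 0 → 1 → 2

Answer: 2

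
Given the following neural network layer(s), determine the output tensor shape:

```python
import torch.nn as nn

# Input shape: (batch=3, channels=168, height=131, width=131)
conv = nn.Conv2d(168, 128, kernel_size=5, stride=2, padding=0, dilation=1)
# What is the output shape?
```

Input: (3, 168, 131, 131) -> Output: (3, 128, 64, 64)

Answer: (3, 128, 64, 64)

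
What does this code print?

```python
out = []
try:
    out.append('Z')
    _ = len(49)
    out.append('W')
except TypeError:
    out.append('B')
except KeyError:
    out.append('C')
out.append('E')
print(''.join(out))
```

Execution trace: 'Z' (try body) → 'B' (except TypeError) → 'E' (after the try/except). Output: ZBE

Answer: ZBE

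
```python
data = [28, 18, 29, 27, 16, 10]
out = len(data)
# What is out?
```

Trace:
`data = [28, 18, 29, 27, 16, 10]` → data = [28, 18, 29, 27, 16, 10]
`out = len(data)` → out = 6
So out = 6

Answer: 6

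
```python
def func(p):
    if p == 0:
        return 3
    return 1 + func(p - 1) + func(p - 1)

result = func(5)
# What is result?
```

func(p) = 1 + 2·func(p-1), func(0)=3. Closed form: (3+1)·2^5 - 1 = 127.

Answer: 127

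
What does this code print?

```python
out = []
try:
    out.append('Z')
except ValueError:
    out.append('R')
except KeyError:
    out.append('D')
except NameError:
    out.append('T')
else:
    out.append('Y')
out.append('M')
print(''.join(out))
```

Execution trace: 'Z' (try body, no exception) → 'Y' (else) → 'M' (after the try/except). Output: ZYM

Answer: ZYM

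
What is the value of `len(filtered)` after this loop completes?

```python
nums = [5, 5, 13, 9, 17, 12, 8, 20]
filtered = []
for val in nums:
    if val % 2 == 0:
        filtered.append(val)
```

Count even numbers in [5, 5, 13, 9, 17, 12, 8, 20]
`filtered` takes the values: [] → [12] → [12, 8] → [12, 8, 20]
So `len(filtered)` = 3

Answer: 3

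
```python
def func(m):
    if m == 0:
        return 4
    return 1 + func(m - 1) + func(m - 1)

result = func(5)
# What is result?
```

func(m) = 1 + 2·func(m-1), func(0)=4. Closed form: (4+1)·2^5 - 1 = 159.

Answer: 159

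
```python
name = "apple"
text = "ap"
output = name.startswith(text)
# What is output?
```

Trace:
`name = "apple"` → name = 'apple'
`text = "ap"` → text = 'ap'
`output = name.startswith(text)` → output = True
So output = True

Answer: True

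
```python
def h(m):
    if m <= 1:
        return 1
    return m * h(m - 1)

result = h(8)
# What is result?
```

h(8) = 8 * 7 * 6 * 5 * 4 * 3 * 2 * 1 = 40320

Answer: 40320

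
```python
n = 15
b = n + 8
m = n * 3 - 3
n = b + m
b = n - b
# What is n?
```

Trace:
`n = 15` → n = 15
`b = n + 8` → b = 23
`m = n * 3 - 3` → m = 42
`n = b + m` → n = 65
`b = n - b` → b = 42
So n = 65

Answer: 65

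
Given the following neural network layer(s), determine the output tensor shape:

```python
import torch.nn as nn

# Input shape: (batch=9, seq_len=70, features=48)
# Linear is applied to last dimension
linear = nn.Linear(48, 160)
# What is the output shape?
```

Input: (9, 70, 48) -> Output: (9, 70, 160)

Answer: (9, 70, 160)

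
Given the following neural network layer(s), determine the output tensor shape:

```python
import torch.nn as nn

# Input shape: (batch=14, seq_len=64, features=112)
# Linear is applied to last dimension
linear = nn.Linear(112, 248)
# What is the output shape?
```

Input: (14, 64, 112) -> Output: (14, 64, 248)

Answer: (14, 64, 248)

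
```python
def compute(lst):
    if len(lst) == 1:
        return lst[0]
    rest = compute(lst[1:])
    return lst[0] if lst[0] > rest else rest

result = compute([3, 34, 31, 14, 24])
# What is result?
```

Recursive max over [3, 34, 31, 14, 24] = 34

Answer: 34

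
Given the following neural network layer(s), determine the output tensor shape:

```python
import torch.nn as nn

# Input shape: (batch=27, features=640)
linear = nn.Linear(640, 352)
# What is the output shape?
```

Input: (27, 640) -> Output: (27, 352)

Answer: (27, 352)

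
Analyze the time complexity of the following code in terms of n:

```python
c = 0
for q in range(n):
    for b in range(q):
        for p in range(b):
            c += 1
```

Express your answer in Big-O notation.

Each loop level contributes: n × n × n. Multiplying the contributions gives O(n^3).

Answer: O(n^3)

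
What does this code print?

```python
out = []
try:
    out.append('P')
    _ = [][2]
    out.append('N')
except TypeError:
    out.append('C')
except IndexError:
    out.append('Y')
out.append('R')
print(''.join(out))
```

Execution trace: 'P' (try body) → 'Y' (except IndexError) → 'R' (after the try/except). Output: PYR

Answer: PYR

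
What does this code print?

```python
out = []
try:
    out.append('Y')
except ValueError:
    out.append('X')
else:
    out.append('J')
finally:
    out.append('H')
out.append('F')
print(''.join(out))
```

Execution trace: 'Y' (try body, no exception) → 'J' (else) → 'H' (finally) → 'F' (after the try/except). Output: YJHF

Answer: YJHF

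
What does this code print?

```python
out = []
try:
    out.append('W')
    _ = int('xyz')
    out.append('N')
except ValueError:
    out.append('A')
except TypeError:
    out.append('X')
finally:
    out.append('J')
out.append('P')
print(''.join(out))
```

Execution trace: 'W' (try body) → 'A' (except ValueError) → 'J' (finally) → 'P' (after the try/except). Output: WAJP

Answer: WAJP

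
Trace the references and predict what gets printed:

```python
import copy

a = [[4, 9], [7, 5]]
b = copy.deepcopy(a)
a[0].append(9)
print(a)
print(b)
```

Key concept: deep copy is fully independent.
Step by step:
`a = [[4, 9], [7, 5]]` → a = [[4, 9], [7, 5]]
`b = copy.deepcopy(a)` → b = [[4, 9], [7, 5]]
`a[0].append(9)` → a = [[4, 9, 9], [7, 5]]
`print(a)` → prints [[4, 9, 9], [7, 5]]
`print(b)` → prints [[4, 9], [7, 5]]

Answer:
[[4, 9, 9], [7, 5]]
[[4, 9], [7, 5]]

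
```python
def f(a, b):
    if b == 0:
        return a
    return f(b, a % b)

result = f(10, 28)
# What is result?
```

f(10, 28) -> f(28, 10) -> f(10, 8) -> f(8, 2) -> f(2, 0) -> 2

Answer: 2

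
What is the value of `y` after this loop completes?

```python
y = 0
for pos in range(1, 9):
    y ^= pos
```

XOR of 1 to 8
`y` takes the values: 0 → 1 → 3 → 0 → 4 → 1 → 7 → 0 → 8

Answer: 8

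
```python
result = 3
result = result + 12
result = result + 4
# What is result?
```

Trace:
`result = 3` → result = 3
`result = result + 12` → result = 15
`result = result + 4` → result = 19
So result = 19

Answer: 19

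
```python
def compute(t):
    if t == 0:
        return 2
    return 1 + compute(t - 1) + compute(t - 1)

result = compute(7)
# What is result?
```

compute(t) = 1 + 2·compute(t-1), compute(0)=2. Closed form: (2+1)·2^7 - 1 = 383.

Answer: 383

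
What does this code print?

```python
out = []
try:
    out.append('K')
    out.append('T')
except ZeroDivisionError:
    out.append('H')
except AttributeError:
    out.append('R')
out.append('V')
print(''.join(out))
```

Execution trace: 'K' (try body) → 'T' (try body, no exception) → 'V' (after the try/except). Output: KTV

Answer: KTV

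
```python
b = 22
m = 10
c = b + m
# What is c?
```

Trace:
`b = 22` → b = 22
`m = 10` → m = 10
`c = b + m` → c = 32
So c = 32

Answer: 32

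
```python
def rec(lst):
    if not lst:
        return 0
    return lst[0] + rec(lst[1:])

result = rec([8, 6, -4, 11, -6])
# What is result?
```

8 + 6 + (-4) + 11 + (-6) + 0 = 15

Answer: 15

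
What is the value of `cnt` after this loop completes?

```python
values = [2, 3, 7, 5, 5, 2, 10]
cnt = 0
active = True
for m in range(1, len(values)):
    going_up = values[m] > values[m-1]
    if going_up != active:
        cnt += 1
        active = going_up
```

Count direction changes in [2, 3, 7, 5, 5, 2, 10]
`cnt` takes the values: 0 → 1 → 2

Answer: 2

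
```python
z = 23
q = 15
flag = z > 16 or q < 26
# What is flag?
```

Trace:
`z = 23` → z = 23
`q = 15` → q = 15
`flag = z > 16 or q < 26` → flag = True
So flag = True

Answer: True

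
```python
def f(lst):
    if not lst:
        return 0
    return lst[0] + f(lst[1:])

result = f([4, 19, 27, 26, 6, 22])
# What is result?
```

4 + 19 + 27 + 26 + 6 + 22 + 0 = 104

Answer: 104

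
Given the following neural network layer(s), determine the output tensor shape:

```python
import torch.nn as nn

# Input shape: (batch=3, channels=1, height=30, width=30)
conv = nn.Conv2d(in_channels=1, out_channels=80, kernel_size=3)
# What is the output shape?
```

Input: (3, 1, 30, 30) -> Output: (3, 80, 28, 28)

Answer: (3, 80, 28, 28)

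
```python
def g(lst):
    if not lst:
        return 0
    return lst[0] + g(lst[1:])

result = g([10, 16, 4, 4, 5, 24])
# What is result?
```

10 + 16 + 4 + 4 + 5 + 24 + 0 = 63

Answer: 63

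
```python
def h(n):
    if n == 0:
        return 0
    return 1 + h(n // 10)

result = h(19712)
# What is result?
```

Count of digits of 19712: 5

Answer: 5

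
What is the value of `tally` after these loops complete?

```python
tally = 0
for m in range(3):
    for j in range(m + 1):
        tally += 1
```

Triangle: 1 + 2 + ... + 3
`tally` takes the values: 0 → 1 → 2 → 3 → 4 → 5 → 6

Answer: 6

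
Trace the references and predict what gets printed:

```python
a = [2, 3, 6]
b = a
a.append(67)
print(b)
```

Key concept: basic list aliasing.
Step by step:
`a = [2, 3, 6]` → a = [2, 3, 6]
`b = a` → b = [2, 3, 6] (same object as a)
`a.append(67)` → a = [2, 3, 6, 67] (same object as b); b = [2, 3, 6, 67] (same object as a)
`print(b)` → prints [2, 3, 6, 67]

Answer: [2, 3, 6, 67]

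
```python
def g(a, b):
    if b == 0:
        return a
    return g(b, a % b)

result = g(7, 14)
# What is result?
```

g(7, 14) -> g(14, 7) -> g(7, 0) -> 7

Answer: 7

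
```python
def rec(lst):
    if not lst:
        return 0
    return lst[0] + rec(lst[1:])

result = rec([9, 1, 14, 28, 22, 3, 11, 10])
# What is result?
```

9 + 1 + 14 + 28 + 22 + 3 + 11 + 10 + 0 = 98

Answer: 98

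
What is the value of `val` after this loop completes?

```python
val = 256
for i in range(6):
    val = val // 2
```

Halve 6 times: 256 // 2^6 = 4
`val` takes the values: 256 → 128 → 64 → 32 → 16 → 8 → 4

Answer: 4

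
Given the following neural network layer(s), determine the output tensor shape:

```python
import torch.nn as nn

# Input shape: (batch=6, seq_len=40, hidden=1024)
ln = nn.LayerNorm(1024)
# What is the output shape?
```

Input: (6, 40, 1024) -> Output: (6, 40, 1024)

Answer: (6, 40, 1024)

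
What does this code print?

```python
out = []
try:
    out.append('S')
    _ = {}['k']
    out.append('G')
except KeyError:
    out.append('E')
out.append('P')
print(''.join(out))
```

Execution trace: 'S' (try body) → 'E' (except KeyError) → 'P' (after the try/except). Output: SEP

Answer: SEP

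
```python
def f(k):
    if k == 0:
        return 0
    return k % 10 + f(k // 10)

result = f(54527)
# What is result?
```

Sum of digits of 54527: 7 + 2 + 5 + 4 + 5 = 23

Answer: 23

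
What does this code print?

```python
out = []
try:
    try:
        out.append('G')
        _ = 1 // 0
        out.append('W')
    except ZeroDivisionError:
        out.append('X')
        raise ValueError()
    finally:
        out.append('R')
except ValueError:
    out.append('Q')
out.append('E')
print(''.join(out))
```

Execution trace: 'G' (inner try body) → 'X' (inner except ZeroDivisionError) → 'R' (inner finally) → 'Q' (outer except ValueError) → 'E' (after the try/except). Output: GXRQE

Answer: GXRQE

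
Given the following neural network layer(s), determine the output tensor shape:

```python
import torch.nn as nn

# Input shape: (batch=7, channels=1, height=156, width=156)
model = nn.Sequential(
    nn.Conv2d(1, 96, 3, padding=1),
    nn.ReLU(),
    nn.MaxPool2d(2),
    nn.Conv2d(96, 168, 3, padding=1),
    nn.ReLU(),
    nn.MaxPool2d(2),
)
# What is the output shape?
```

Input: (7, 1, 156, 156) -> after first Conv2d: (7, 96, 156, 156) -> after first MaxPool2d: (7, 96, 78, 78) -> after second Conv2d: (7, 168, 78, 78) -> Output: (7, 168, 39, 39)

Answer: (7, 168, 39, 39)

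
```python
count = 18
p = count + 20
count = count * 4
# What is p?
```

Trace:
`count = 18` → count = 18
`p = count + 20` → p = 38
`count = count * 4` → count = 72
So p = 38

Answer: 38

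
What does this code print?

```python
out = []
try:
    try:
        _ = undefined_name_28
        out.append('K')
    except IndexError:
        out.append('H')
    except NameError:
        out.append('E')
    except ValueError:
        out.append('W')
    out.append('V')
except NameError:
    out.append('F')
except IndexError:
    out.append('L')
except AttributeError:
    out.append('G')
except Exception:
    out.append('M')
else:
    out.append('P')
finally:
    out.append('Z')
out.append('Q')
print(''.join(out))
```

Execution trace: 'E' (inner except NameError) → 'V' (try body, no exception) → 'P' (else) → 'Z' (finally) → 'Q' (after the try/except). Output: EVPZQ

Answer: EVPZQ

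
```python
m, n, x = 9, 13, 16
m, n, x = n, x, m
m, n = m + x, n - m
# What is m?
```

Trace:
`m, n, x = 9, 13, 16` → m = 9; n = 13; x = 16
`m, n, x = n, x, m` → m = 13; n = 16; x = 9
`m, n = m + x, n - m` → m = 22; n = 3
So m = 22

Answer: 22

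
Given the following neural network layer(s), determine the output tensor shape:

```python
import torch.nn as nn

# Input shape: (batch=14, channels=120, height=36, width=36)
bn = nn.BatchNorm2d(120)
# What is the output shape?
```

Input: (14, 120, 36, 36) -> Output: (14, 120, 36, 36)

Answer: (14, 120, 36, 36)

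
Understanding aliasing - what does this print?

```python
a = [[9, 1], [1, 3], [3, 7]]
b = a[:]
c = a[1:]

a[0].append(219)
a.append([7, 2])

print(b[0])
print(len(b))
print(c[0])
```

Key concept: slice with nested mutation.
Step by step:
`a = [[9, 1], [1, 3], [3, 7]]` → a = [[9, 1], [1, 3], [3, 7]]
`b = a[:]` → b = [[9, 1], [1, 3], [3, 7]]
`c = a[1:]` → c = [[1, 3], [3, 7]]
`a[0].append(219)` → a = [[9, 1, 219], [1, 3], [3, 7]]; b = [[9, 1, 219], [1, 3], [3, 7]]
`a.append([7, 2])` → a = [[9, 1, 219], [1, 3], [3, 7], [7, 2]]
`print(b[0])` → prints [9, 1, 219]
`print(len(b))` → prints 3
`print(c[0])` → prints [1, 3]

Answer:
[9, 1, 219]
3
[1, 3]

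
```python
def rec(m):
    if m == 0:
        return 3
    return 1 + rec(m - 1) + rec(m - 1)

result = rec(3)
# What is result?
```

rec(m) = 1 + 2·rec(m-1), rec(0)=3. Closed form: (3+1)·2^3 - 1 = 31.

Answer: 31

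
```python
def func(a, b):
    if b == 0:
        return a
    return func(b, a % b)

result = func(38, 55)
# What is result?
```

func(38, 55) -> func(55, 38) -> func(38, 17) -> func(17, 4) -> func(4, 1) -> func(1, 0) -> 1

Answer: 1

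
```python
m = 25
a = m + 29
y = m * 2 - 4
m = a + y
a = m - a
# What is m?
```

Trace:
`m = 25` → m = 25
`a = m + 29` → a = 54
`y = m * 2 - 4` → y = 46
`m = a + y` → m = 100
`a = m - a` → a = 46
So m = 100

Answer: 100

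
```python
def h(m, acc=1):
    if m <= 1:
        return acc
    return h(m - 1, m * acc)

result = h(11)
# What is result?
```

Accumulator trace (n, acc): (11, 1) -> (10, 11) -> (9, 110) -> (8, 990) -> (7, 7920) -> (6, 55440) -> (5, 332640) -> (4, 1663200) -> (3, 6652800) -> (2, 19958400) -> (1, 39916800) -> return 39916800

Answer: 39916800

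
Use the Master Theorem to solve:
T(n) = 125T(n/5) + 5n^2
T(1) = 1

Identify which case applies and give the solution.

a=125, b=5, f(n)=5n^2. log_5(125) = 3. Since c=2 < 3, Case 1 applies: T(n) = Θ(n^log_b(a)) = O(n^3).

Answer: O(n^3) - Case 1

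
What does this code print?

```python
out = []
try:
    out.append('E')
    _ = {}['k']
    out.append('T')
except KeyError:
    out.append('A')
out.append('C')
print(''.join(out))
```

Execution trace: 'E' (try body) → 'A' (except KeyError) → 'C' (after the try/except). Output: EAC

Answer: EAC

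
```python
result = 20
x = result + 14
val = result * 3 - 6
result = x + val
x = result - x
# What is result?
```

Trace:
`result = 20` → result = 20
`x = result + 14` → x = 34
`val = result * 3 - 6` → val = 54
`result = x + val` → result = 88
`x = result - x` → x = 54
So result = 88

Answer: 88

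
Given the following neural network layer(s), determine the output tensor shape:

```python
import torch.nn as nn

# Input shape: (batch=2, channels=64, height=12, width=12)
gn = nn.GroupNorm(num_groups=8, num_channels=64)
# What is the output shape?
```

Input: (2, 64, 12, 12) -> Output: (2, 64, 12, 12)

Answer: (2, 64, 12, 12)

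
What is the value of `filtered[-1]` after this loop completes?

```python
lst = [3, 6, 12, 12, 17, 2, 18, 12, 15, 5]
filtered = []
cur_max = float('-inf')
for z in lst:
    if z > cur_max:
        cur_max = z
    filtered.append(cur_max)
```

Running max ends at 18
`filtered` takes the values: [] → [3] → [3, 6] → [3, 6, 12] → [3, 6, 12, 12] → [3, 6, 12, 12, 17] → [3, 6, 12, 12, 17, 17] → [3, 6, 12, 12, 17, 17, 18] → [3, 6, 12, 12, 17, 17, 18, 18] → [3, 6, 12, 12, 17, 17, 18, 18, 18] → [3, 6, 12, 12, 17, 17, 18, 18, 18, 18]
So `filtered[-1]` = 18

Answer: 18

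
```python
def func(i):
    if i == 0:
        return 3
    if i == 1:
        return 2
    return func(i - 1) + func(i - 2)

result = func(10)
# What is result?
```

Build up from base cases: func(0)=3, func(1)=2, func(2)=5, func(3)=7, func(4)=12, func(5)=19, func(6)=31, ..., func(10)=212

Answer: 212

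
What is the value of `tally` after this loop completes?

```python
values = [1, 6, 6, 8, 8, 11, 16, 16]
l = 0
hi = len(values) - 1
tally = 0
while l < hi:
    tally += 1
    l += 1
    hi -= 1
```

Iterations until pointers meet (list length 8)
`tally` takes the values: 0 → 1 → 2 → 3 → 4

Answer: 4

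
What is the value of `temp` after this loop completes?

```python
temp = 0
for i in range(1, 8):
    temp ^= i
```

XOR of 1 to 7
`temp` takes the values: 0 → 1 → 3 → 0 → 4 → 1 → 7 → 0

Answer: 0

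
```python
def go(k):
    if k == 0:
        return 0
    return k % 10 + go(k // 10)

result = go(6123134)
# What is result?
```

Sum of digits of 6123134: 4 + 3 + 1 + 3 + 2 + 1 + 6 = 20

Answer: 20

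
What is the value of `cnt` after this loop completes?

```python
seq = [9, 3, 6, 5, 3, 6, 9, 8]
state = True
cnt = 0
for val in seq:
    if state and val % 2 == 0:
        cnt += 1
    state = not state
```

Count even values at even positions
`cnt` takes the values: 0 → 1

Answer: 1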